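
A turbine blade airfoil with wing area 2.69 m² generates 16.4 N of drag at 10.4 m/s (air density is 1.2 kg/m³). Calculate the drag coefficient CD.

From D = ½ρv²S·CD, rearranging gives CD = 2D/(ρv²S).
CD = 2 × 16.4 / (1.2 × 10.4² × 2.69) = 0.0939

CD = 0.0939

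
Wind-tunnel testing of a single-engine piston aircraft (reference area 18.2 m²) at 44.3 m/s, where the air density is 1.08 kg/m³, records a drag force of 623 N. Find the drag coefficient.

CD = 0.0323

From D = ½ρv²S·CD, rearranging gives CD = 2D/(ρv²S).
CD = 2 × 623 / (1.08 × 44.3² × 18.2) = 0.0323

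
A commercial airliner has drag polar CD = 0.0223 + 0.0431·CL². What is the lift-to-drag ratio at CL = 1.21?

CD = 0.0223 + 0.0431 × 1.21² = 0.0854
L/D = CL/CD = 1.21 / 0.0854 = 14.2

L/D = 14.2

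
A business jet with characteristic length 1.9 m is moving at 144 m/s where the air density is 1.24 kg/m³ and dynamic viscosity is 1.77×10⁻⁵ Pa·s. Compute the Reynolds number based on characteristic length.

Re = 1.92×10^7

Re = ρ·v·c/μ = 1.24 × 144 × 1.9 / (1.77×10⁻⁵) = 1.92×10^7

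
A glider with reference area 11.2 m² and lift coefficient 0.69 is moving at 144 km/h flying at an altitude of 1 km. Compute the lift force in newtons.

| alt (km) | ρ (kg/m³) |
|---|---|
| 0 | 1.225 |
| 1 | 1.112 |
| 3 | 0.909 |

L = 6870 N

At 1 km, from the table: ρ = 1.112 kg/m³.
Convert speed: v = 144 km/h ÷ 3.6 = 40 m/s.
L = ½ρv²S·CL = ½ × 1.112 × 40² × 11.2 × 0.69 = 6870 N ≈ 6.87 kN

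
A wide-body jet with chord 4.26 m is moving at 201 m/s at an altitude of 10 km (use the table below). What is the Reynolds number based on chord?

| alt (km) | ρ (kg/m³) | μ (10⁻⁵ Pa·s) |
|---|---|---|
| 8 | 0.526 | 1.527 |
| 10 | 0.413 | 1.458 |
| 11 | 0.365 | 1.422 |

Re = 2.43×10^7

At 10 km, from the table: ρ = 0.413 kg/m³, μ = 1.458×10⁻⁵ Pa·s.
Re = ρ·v·c/μ = 0.413 × 201 × 4.26 / (1.458×10⁻⁵) = 2.43×10^7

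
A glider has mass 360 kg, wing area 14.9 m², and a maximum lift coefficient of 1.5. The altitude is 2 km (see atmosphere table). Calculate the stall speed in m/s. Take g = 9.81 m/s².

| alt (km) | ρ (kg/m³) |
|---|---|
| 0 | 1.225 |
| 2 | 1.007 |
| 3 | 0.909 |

At 2 km, from the table: ρ = 1.007 kg/m³.
At stall, lift equals weight: L = W = m·g = 360 × 9.81 = 3532 N.
V_stall = √(2W/(ρ·S·CL,max)) = √(2 × 3532 / (1.007 × 14.9 × 1.5))
V_stall = √313.8 = 17.7 m/s

V_stall = 17.7 m/s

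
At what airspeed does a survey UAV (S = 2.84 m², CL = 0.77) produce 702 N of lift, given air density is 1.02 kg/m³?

L = ½ρv²S·CL ⇒ v = √(2L/(ρ·S·CL))
v = √(2 × 702 / (1.02 × 2.84 × 0.77)) = √629.4 = 25.1 m/s

v = 25.1 m/s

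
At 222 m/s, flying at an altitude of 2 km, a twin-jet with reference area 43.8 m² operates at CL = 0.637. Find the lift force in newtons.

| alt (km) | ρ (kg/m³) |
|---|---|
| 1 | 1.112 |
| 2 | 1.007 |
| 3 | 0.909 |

L = 6.92×10^5 N

At 2 km, from the table: ρ = 1.007 kg/m³.
Dynamic pressure q = ½ρv² = ½ × 1.007 × 222² = 24810 Pa.
L = q·S·CL = 24810 × 43.8 × 0.637 = 6.92×10^5 N ≈ 692 kN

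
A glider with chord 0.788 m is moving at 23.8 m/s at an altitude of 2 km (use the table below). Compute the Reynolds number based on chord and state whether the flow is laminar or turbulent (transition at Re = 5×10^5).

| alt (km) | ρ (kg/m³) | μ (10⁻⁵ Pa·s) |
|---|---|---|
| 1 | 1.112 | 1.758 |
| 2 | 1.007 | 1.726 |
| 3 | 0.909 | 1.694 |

At 2 km, from the table: ρ = 1.007 kg/m³, μ = 1.726×10⁻⁵ Pa·s.
Re = ρ·v·c/μ = 1.007 × 23.8 × 0.788 / (1.726×10⁻⁵) = 1.09×10^6
Since 1.09×10^6 > 5×10^5, the flow is turbulent.

Re = 1.09×10^6 (turbulent)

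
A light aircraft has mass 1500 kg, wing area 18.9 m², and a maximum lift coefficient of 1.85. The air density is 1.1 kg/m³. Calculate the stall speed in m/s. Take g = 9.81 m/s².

At stall, lift equals weight: L = W = m·g = 1500 × 9.81 = 14720 N.
V_stall = √(2W/(ρ·S·CL,max)) = √(2 × 14720 / (1.1 × 18.9 × 1.85))
V_stall = √765.2 = 27.7 m/s

V_stall = 27.7 m/s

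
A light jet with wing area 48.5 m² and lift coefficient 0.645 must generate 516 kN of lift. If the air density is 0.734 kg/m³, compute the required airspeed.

L = ½ρv²S·CL ⇒ v = √(2L/(ρ·S·CL))
v = √(2 × 5.16×10^5 / (0.734 × 48.5 × 0.645)) = √44950 = 212 m/s

v = 212 m/s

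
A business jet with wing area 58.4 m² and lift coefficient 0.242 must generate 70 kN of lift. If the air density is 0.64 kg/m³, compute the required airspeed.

v = 124 m/s

L = ½ρv²S·CL ⇒ v = √(2L/(ρ·S·CL))
v = √(2 × 70000 / (0.64 × 58.4 × 0.242)) = √15480 = 124 m/s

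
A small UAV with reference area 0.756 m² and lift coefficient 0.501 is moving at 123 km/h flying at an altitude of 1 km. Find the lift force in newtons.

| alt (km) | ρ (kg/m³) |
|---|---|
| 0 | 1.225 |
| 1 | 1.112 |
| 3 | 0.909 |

L = 246 N

At 1 km, from the table: ρ = 1.112 kg/m³.
Convert speed: v = 123 km/h ÷ 3.6 = 34.17 m/s.
L = ½ρv²S·CL = ½ × 1.112 × 34.17² × 0.756 × 0.501 = 246 N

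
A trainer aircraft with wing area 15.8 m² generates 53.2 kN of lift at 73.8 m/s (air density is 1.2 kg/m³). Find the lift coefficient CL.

From L = ½ρv²S·CL, rearranging gives CL = 2L/(ρv²S).
CL = 2 × 53200 / (1.2 × 73.8² × 15.8) = 1.03

CL = 1.03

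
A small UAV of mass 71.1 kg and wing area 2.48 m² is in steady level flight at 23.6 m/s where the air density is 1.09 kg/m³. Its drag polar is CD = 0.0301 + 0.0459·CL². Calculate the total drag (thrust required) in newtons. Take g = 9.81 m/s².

D = 52.3 N

Level flight ⇒ L = W = m·g = 71.1 × 9.81 = 697.49 N.
q = ½ρv² = ½ × 1.09 × 23.6² = 303.5 Pa.
Required CL = L/(qS) = 697.49/(303.5·2.48) = 0.9265.
CD = 0.0301 + 0.0459 × 0.9265² = 0.0695.
D = q·S·CD = 303.5 × 2.48 × 0.0695 = 52.32 N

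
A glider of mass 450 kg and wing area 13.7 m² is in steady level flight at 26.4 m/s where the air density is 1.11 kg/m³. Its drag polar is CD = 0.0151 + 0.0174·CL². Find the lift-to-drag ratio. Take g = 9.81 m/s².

L/D = 30.7

Level flight ⇒ L = W = m·g = 450 × 9.81 = 4414.5 N.
Dynamic pressure q = 0.5 × 1.11 × 26.4² = 386.8 Pa.
CL = W/(q·S) = 4414.5 / (386.8 × 13.7) = 0.833.
CD = 0.0151 + 0.0174 × 0.833² = 0.02717.
L/D = CL/CD = 0.833 / 0.02717 = 30.7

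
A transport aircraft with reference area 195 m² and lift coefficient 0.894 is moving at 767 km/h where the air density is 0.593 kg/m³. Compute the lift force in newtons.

Convert speed: v = 767 km/h ÷ 3.6 = 213.1 m/s.
Dynamic pressure q = ½ρv² = ½ × 0.593 × 213.1² = 13460 Pa.
L = q·S·CL = 13460 × 195 × 0.894 = 2.35×10^6 N ≈ 2350 kN

L = 2.35×10^6 N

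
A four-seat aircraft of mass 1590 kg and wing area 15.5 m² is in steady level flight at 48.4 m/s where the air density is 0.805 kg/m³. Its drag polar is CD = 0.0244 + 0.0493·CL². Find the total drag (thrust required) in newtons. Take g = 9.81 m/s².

D = 1180 N

In steady level flight, lift balances weight: W = mg = 1590 × 9.81 = 15598 N.
Dynamic pressure q = 0.5 × 0.805 × 48.4² = 942.9 Pa.
Required CL = L/(qS) = 15598/(942.9·15.5) = 1.067.
CD = 0.0244 + 0.0493 × 1.067² = 0.08056.
D = q·S·CD = 942.9 × 15.5 × 0.08056 = 1177 N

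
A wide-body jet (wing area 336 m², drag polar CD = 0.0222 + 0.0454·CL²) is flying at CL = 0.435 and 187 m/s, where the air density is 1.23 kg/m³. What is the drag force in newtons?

CD = 0.0222 + 0.0454 × 0.435² = 0.03079
D = ½ρv²S·CD = ½ × 1.23 × 187² × 336 × 0.03079 = 2.22×10^5 N

D = 2.22×10^5 N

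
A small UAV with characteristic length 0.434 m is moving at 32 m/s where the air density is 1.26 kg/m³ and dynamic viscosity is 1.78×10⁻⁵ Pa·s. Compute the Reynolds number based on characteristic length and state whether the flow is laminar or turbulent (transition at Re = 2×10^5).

Re = 9.83×10^5 (turbulent)

Re = ρ·v·c/μ = 1.26 × 32 × 0.434 / (1.78×10⁻⁵) = 9.83×10^5
Since 9.83×10^5 > 2×10^5, the flow is turbulent.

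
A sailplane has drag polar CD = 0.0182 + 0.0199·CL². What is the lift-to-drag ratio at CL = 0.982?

L/D = 26.3

CD = 0.0182 + 0.0199 × 0.982² = 0.03739
L/D = CL/CD = 0.982 / 0.03739 = 26.3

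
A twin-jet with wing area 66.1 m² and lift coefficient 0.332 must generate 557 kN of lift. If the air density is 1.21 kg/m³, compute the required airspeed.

L = ½ρv²S·CL ⇒ v = √(2L/(ρ·S·CL))
v = √(2 × 5.57×10^5 / (1.21 × 66.1 × 0.332)) = √41950 = 205 m/s

v = 205 m/s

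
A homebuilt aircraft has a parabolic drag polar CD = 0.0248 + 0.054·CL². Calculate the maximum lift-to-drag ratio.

For CD = CD0 + K·CL², (L/D)max occurs at CL* = √(CD0/K) and equals 1/(2√(K·CD0)).
(L/D)max = 1/(2√(0.054 × 0.0248)) = 1/(2 × 0.0366) = 13.7

(L/D)max = 13.7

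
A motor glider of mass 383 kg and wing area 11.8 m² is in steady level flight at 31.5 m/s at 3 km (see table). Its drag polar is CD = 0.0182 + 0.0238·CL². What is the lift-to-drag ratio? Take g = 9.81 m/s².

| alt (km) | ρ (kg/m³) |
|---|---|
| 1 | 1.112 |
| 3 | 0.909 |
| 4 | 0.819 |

At 3 km, from the table: ρ = 0.909 kg/m³.
Weight W = mg = 383 × 9.81 = 3757.2 N; in level flight L = W.
q = ½ρv² = ½ × 0.909 × 31.5² = 451 Pa.
Required CL = L/(qS) = 3757.2/(451·11.8) = 0.706.
CD = 0.0182 + 0.0238 × 0.706² = 0.03006.
L/D = CL/CD = 0.706 / 0.03006 = 23.5

L/D = 23.5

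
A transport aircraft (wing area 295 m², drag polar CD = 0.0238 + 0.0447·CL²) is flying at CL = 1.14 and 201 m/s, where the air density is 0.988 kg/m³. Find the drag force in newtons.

CD = 0.0238 + 0.0447 × 1.14² = 0.08189
D = ½ρv²S·CD = ½ × 0.988 × 201² × 295 × 0.08189 = 4.82×10^5 N

D = 4.82×10^5 N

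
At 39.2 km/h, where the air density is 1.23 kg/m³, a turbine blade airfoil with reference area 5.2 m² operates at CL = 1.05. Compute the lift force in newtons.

Convert speed: v = 39.2 km/h ÷ 3.6 = 10.89 m/s.
Dynamic pressure q = ½ρv² = ½ × 1.23 × 10.89² = 72.92 Pa.
L = q·S·CL = 72.92 × 5.2 × 1.05 = 398 N

L = 398 N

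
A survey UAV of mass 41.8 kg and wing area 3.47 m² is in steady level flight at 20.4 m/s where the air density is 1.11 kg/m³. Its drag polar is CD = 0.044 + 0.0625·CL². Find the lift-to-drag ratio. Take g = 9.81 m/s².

In steady level flight, lift balances weight: W = mg = 41.8 × 9.81 = 410.06 N.
Dynamic pressure q = 0.5 × 1.11 × 20.4² = 231 Pa.
CL = 2W/(ρv²S) = 2×410.06/(1.11×20.4²×3.47) = 0.5116.
CD = 0.044 + 0.0625 × 0.5116² = 0.06036.
L/D = CL/CD = 0.5116 / 0.06036 = 8.48

L/D = 8.48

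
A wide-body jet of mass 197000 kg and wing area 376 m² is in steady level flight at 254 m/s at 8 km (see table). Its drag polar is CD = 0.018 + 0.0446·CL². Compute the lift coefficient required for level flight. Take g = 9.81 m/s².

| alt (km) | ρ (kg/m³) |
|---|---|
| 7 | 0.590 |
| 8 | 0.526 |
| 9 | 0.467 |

CL = 0.303

At 8 km, from the table: ρ = 0.526 kg/m³.
Weight W = mg = 197000 × 9.81 = 1.9326×10^6 N; in level flight L = W.
Dynamic pressure q = 0.5 × 0.526 × 254² = 16970 Pa.
CL = 2W/(ρv²S) = 2×1.9326×10^6/(0.526×254²×376) = 0.3029.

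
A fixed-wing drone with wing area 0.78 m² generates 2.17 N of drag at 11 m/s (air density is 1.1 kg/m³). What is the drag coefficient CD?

CD = 0.0418

From D = ½ρv²S·CD, rearranging gives CD = 2D/(ρv²S).
CD = 2 × 2.17 / (1.1 × 11² × 0.78) = 0.0418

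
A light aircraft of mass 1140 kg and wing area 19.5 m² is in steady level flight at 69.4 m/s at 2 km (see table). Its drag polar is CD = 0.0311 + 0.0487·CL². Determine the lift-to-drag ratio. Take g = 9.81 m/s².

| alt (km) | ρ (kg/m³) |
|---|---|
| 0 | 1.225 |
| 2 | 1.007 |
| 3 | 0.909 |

At 2 km, from the table: ρ = 1.007 kg/m³.
Level flight ⇒ L = W = m·g = 1140 × 9.81 = 11183 N.
Dynamic pressure q = 0.5 × 1.007 × 69.4² = 2425 Pa.
CL = 2W/(ρv²S) = 2×11183/(1.007×69.4²×19.5) = 0.2365.
CD = 0.0311 + 0.0487 × 0.2365² = 0.03382.
L/D = CL/CD = 0.2365 / 0.03382 = 6.99

L/D = 6.99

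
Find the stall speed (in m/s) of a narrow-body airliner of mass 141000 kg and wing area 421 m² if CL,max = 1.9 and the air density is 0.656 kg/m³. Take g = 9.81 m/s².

V_stall = 72.6 m/s

Stall occurs when L = W at CL,max. W = mg = 141000 × 9.81 = 1.383×10^6 N.
From L = ½ρV²S·CL,max = W: V_stall = √(2W/(ρSCL,max)) = √(2·1.383×10^6/(0.656·421·1.9))
V_stall = √5272 = 72.6 m/s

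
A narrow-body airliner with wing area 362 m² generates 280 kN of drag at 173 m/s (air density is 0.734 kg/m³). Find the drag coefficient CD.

CD = 0.0704

From D = ½ρv²S·CD, rearranging gives CD = 2D/(ρv²S).
CD = 2 × 2.8×10^5 / (0.734 × 173² × 362) = 0.0704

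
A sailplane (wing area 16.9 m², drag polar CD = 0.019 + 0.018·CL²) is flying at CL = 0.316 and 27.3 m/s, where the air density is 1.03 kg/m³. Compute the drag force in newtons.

CD = 0.019 + 0.018 × 0.316² = 0.0208
D = ½ρv²S·CD = ½ × 1.03 × 27.3² × 16.9 × 0.0208 = 135 N

D = 135 N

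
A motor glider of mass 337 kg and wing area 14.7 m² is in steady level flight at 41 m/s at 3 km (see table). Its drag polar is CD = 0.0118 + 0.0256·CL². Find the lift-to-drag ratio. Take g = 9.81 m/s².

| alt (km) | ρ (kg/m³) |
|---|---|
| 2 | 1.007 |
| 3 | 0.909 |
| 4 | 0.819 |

At 3 km, from the table: ρ = 0.909 kg/m³.
Weight W = mg = 337 × 9.81 = 3306 N; in level flight L = W.
Dynamic pressure q = 0.5 × 0.909 × 41² = 764 Pa.
CL = W/(q·S) = 3306 / (764 × 14.7) = 0.2944.
CD = 0.0118 + 0.0256 × 0.2944² = 0.01402.
L/D = CL/CD = 0.2944 / 0.01402 = 21

L/D = 21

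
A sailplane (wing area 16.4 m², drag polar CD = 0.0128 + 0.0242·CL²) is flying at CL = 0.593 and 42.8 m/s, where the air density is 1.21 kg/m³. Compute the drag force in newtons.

D = 387 N

CD = 0.0128 + 0.0242 × 0.593² = 0.02131
D = ½ρv²S·CD = ½ × 1.21 × 42.8² × 16.4 × 0.02131 = 387 N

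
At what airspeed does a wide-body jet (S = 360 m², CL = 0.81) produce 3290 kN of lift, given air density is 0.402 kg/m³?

L = ½ρv²S·CL ⇒ v = √(2L/(ρ·S·CL))
v = √(2 × 3.29×10^6 / (0.402 × 360 × 0.81)) = √56130 = 237 m/s

v = 237 m/s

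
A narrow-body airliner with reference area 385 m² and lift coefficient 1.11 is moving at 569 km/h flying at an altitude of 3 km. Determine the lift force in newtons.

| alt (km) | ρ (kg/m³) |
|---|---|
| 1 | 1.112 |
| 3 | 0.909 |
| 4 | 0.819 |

At 3 km, from the table: ρ = 0.909 kg/m³.
Convert speed: v = 569 km/h ÷ 3.6 = 158.1 m/s.
Dynamic pressure q = ½ρv² = ½ × 0.909 × 158.1² = 11350 Pa.
L = q·S·CL = 11350 × 385 × 1.11 = 4.85×10^6 N ≈ 4850 kN

L = 4.85×10^6 N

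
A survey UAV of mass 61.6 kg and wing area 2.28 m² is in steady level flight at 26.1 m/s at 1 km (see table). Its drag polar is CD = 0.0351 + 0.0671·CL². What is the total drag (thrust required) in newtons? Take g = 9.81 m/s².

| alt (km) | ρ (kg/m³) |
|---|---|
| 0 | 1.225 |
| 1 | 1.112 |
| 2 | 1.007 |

At 1 km, from the table: ρ = 1.112 kg/m³.
Level flight ⇒ L = W = m·g = 61.6 × 9.81 = 604.3 N.
q = ½ρv² = ½ × 1.112 × 26.1² = 378.8 Pa.
CL = 2W/(ρv²S) = 2×604.3/(1.112×26.1²×2.28) = 0.6998.
CD = 0.0351 + 0.0671 × 0.6998² = 0.06796.
D = q·S·CD = 378.8 × 2.28 × 0.06796 = 58.69 N

D = 58.7 N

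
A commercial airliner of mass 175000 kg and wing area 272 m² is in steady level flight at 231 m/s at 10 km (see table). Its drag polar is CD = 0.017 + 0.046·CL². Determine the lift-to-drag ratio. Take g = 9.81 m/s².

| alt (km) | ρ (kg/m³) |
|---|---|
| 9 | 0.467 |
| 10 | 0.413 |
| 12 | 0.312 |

L/D = 17.8

At 10 km, from the table: ρ = 0.413 kg/m³.
Level flight ⇒ L = W = m·g = 175000 × 9.81 = 1.7168×10^6 N.
Dynamic pressure q = 0.5 × 0.413 × 231² = 11020 Pa.
CL = 2W/(ρv²S) = 2×1.7168×10^6/(0.413×231²×272) = 0.5728.
CD = 0.017 + 0.046 × 0.5728² = 0.03209.
L/D = CL/CD = 0.5728 / 0.03209 = 17.8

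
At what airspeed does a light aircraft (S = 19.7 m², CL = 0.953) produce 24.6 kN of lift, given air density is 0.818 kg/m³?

L = ½ρv²S·CL ⇒ v = √(2L/(ρ·S·CL))
v = √(2 × 24600 / (0.818 × 19.7 × 0.953)) = √3204 = 56.6 m/s

v = 56.6 m/s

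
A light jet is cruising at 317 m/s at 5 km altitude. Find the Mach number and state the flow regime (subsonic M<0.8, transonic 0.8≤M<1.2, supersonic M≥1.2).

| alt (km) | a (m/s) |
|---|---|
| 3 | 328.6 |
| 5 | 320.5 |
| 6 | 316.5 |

At 5 km, from the table: a = 320.5 m/s.
M = v/a = 317 / 320.5 = 0.989
M = 0.989 → transonic.

M = 0.989 (transonic)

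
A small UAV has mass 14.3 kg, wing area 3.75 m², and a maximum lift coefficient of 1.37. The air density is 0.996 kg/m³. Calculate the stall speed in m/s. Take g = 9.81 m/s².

V_stall = 7.4 m/s

Weight W = mg = 14.3 × 9.81 = 140.3 N.
From L = ½ρV²S·CL,max = W: V_stall = √(2W/(ρSCL,max)) = √(2·140.3/(0.996·3.75·1.37))
V_stall = √54.83 = 7.4 m/s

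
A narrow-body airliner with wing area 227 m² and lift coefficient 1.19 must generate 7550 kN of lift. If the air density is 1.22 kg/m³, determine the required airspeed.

v = 214 m/s

L = ½ρv²S·CL ⇒ v = √(2L/(ρ·S·CL))
v = √(2 × 7.55×10^6 / (1.22 × 227 × 1.19)) = √45820 = 214 m/s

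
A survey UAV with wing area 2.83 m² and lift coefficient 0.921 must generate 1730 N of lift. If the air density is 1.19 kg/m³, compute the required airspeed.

L = ½ρv²S·CL ⇒ v = √(2L/(ρ·S·CL))
v = √(2 × 1730 / (1.19 × 2.83 × 0.921)) = √1116 = 33.4 m/s

v = 33.4 m/s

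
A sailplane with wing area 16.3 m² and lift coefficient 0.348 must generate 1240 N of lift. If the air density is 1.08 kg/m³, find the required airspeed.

v = 20.1 m/s

L = ½ρv²S·CL ⇒ v = √(2L/(ρ·S·CL))
v = √(2 × 1240 / (1.08 × 16.3 × 0.348)) = √404.8 = 20.1 m/s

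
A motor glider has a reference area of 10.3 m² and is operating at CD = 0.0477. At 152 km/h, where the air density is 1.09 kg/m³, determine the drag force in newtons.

Convert speed: v = 152 km/h ÷ 3.6 = 42.22 m/s.
Dynamic pressure q = ½ρv² = ½ × 1.09 × 42.22² = 971.6 Pa.
D = q·S·CD = 971.6 × 10.3 × 0.0477 = 477 N

D = 477 N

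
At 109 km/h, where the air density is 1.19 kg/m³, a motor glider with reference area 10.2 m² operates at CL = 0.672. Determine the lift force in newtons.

L = 3740 N

Convert speed: v = 109 km/h ÷ 3.6 = 30.28 m/s.
L = ½ρv²S·CL = ½ × 1.19 × 30.28² × 10.2 × 0.672 = 3740 N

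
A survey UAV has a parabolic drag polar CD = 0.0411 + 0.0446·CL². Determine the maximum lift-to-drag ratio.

(L/D)max = 11.7

For CD = CD0 + K·CL², (L/D)max occurs at CL* = √(CD0/K) and equals 1/(2√(K·CD0)).
(L/D)max = 1/(2√(0.0446 × 0.0411)) = 1/(2 × 0.04281) = 11.7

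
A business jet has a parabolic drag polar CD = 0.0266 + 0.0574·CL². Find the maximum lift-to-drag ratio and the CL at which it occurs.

(L/D)max = 12.8, at CL = 0.681

For CD = CD0 + K·CL², (L/D)max occurs at CL* = √(CD0/K) and equals 1/(2√(K·CD0)).
(L/D)max = 1/(2√(0.0574 × 0.0266)) = 1/(2 × 0.03907) = 12.8
CL* = √(0.0266/0.0574) = 0.681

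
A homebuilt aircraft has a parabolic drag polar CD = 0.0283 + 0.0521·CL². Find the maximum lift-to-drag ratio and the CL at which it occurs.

For CD = CD0 + K·CL², (L/D)max occurs at CL* = √(CD0/K) and equals 1/(2√(K·CD0)).
(L/D)max = 1/(2√(0.0521 × 0.0283)) = 1/(2 × 0.0384) = 13
CL* = √(0.0283/0.0521) = 0.737

(L/D)max = 13, at CL = 0.737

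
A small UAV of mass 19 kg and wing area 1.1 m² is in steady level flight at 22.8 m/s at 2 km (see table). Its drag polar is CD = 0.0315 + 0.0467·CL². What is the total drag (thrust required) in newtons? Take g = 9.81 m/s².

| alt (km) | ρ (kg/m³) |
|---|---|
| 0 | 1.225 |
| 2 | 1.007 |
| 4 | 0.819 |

At 2 km, from the table: ρ = 1.007 kg/m³.
In steady level flight, lift balances weight: W = mg = 19 × 9.81 = 186.39 N.
q = ½ρv² = ½ × 1.007 × 22.8² = 261.7 Pa.
Required CL = L/(qS) = 186.39/(261.7·1.1) = 0.6474.
CD = 0.0315 + 0.0467 × 0.6474² = 0.05107.
D = q·S·CD = 261.7 × 1.1 × 0.05107 = 14.7 N

D = 14.7 N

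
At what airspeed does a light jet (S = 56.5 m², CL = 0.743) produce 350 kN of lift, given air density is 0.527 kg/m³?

L = ½ρv²S·CL ⇒ v = √(2L/(ρ·S·CL))
v = √(2 × 3.5×10^5 / (0.527 × 56.5 × 0.743)) = √31640 = 178 m/s

v = 178 m/s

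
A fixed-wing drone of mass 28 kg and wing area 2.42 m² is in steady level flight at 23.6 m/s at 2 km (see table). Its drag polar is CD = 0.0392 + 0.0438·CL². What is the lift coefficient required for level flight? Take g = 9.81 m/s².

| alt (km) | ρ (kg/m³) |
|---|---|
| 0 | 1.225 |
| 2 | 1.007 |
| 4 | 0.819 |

CL = 0.405

At 2 km, from the table: ρ = 1.007 kg/m³.
Weight W = mg = 28 × 9.81 = 274.68 N; in level flight L = W.
Dynamic pressure q = 0.5 × 1.007 × 23.6² = 280.4 Pa.
Required CL = L/(qS) = 274.68/(280.4·2.42) = 0.4048.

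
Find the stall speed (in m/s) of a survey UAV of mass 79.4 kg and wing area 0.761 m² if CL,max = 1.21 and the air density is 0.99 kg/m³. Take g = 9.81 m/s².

V_stall = 41.3 m/s

Stall occurs when L = W at CL,max. W = mg = 79.4 × 9.81 = 778.9 N.
From L = ½ρV²S·CL,max = W: V_stall = √(2W/(ρSCL,max)) = √(2·778.9/(0.99·0.761·1.21))
V_stall = √1709 = 41.3 m/s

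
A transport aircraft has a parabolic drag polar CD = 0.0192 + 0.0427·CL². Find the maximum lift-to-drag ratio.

(L/D)max = 17.5

For CD = CD0 + K·CL², (L/D)max occurs at CL* = √(CD0/K) and equals 1/(2√(K·CD0)).
(L/D)max = 1/(2√(0.0427 × 0.0192)) = 1/(2 × 0.02863) = 17.5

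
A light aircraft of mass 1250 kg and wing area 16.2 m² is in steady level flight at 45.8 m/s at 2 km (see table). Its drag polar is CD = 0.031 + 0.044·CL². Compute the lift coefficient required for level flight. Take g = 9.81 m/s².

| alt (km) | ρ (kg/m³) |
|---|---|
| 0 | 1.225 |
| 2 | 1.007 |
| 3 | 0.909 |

CL = 0.717

At 2 km, from the table: ρ = 1.007 kg/m³.
Level flight ⇒ L = W = m·g = 1250 × 9.81 = 12262 N.
q = ½ρv² = ½ × 1.007 × 45.8² = 1056 Pa.
Required CL = L/(qS) = 12262/(1056·16.2) = 0.7167.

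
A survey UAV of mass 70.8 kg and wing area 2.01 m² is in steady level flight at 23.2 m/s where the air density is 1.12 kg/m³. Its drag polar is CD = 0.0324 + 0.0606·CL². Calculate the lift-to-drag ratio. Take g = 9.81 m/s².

L/D = 10.2

In steady level flight, lift balances weight: W = mg = 70.8 × 9.81 = 694.55 N.
q = ½ρv² = ½ × 1.12 × 23.2² = 301.4 Pa.
CL = W/(q·S) = 694.55 / (301.4 × 2.01) = 1.146.
CD = 0.0324 + 0.0606 × 1.146² = 0.112.
L/D = CL/CD = 1.146 / 0.112 = 10.2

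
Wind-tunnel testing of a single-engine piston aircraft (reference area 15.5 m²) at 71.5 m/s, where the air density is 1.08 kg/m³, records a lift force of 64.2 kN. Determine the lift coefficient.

From L = ½ρv²S·CL, rearranging gives CL = 2L/(ρv²S).
CL = 2 × 64200 / (1.08 × 71.5² × 15.5) = 1.5

CL = 1.5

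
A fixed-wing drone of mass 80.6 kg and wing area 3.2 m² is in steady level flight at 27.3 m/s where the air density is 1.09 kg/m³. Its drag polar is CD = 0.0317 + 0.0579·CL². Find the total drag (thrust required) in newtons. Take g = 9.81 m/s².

D = 69.1 N

In steady level flight, lift balances weight: W = mg = 80.6 × 9.81 = 790.69 N.
Dynamic pressure q = 0.5 × 1.09 × 27.3² = 406.2 Pa.
CL = W/(q·S) = 790.69 / (406.2 × 3.2) = 0.6083.
CD = 0.0317 + 0.0579 × 0.6083² = 0.05313.
D = q·S·CD = 406.2 × 3.2 × 0.05313 = 69.05 N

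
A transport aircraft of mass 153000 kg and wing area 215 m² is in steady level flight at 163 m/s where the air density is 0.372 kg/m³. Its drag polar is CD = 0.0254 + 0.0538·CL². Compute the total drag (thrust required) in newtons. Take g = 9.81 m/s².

D = 1.41×10^5 N

In steady level flight, lift balances weight: W = mg = 153000 × 9.81 = 1.5009×10^6 N.
Dynamic pressure q = 0.5 × 0.372 × 163² = 4942 Pa.
CL = W/(q·S) = 1.5009×10^6 / (4942 × 215) = 1.413.
CD = 0.0254 + 0.0538 × 1.413² = 0.1328.
D = q·S·CD = 4942 × 215 × 0.1328 = 1.411×10^5 N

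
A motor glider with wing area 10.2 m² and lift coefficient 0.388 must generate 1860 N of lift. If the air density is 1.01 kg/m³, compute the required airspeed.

L = ½ρv²S·CL ⇒ v = √(2L/(ρ·S·CL))
v = √(2 × 1860 / (1.01 × 10.2 × 0.388)) = √930.7 = 30.5 m/s

v = 30.5 m/s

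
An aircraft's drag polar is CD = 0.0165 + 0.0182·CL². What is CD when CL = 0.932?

CD = 0.0165 + 0.0182 × 0.932² = 0.0165 + 0.01581 = 0.0323

CD = 0.0323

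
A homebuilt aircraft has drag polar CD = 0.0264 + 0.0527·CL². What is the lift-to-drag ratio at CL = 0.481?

CD = 0.0264 + 0.0527 × 0.481² = 0.03859
L/D = CL/CD = 0.481 / 0.03859 = 12.5

L/D = 12.5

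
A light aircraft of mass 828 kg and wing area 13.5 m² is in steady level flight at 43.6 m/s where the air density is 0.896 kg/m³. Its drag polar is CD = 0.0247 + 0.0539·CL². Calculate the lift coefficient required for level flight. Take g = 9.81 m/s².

In steady level flight, lift balances weight: W = mg = 828 × 9.81 = 8122.7 N.
Dynamic pressure q = 0.5 × 0.896 × 43.6² = 851.6 Pa.
CL = W/(q·S) = 8122.7 / (851.6 × 13.5) = 0.7065.

CL = 0.707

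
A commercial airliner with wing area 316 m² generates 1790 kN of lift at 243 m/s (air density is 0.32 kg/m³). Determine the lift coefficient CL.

CL = 0.6

From L = ½ρv²S·CL, rearranging gives CL = 2L/(ρv²S).
CL = 2 × 1.79×10^6 / (0.32 × 243² × 316) = 0.6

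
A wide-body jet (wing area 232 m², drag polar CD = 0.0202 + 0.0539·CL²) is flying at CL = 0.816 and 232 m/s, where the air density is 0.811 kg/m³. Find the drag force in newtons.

CD = 0.0202 + 0.0539 × 0.816² = 0.05609
D = ½ρv²S·CD = ½ × 0.811 × 232² × 232 × 0.05609 = 2.84×10^5 N

D = 2.84×10^5 N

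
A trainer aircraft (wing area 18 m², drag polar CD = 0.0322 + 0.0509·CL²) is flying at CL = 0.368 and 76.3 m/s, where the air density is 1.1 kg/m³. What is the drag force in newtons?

D = 2250 N

CD = 0.0322 + 0.0509 × 0.368² = 0.03909
D = ½ρv²S·CD = ½ × 1.1 × 76.3² × 18 × 0.03909 = 2250 N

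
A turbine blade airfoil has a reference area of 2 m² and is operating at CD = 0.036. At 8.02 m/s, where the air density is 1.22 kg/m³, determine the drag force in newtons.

D = 2.82 N

D = ½ρv²S·CD = ½ × 1.22 × 8.02² × 2 × 0.036 = 2.82 N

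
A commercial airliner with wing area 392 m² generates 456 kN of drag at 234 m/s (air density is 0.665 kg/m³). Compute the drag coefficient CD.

CD = 0.0639

From D = ½ρv²S·CD, rearranging gives CD = 2D/(ρv²S).
CD = 2 × 4.56×10^5 / (0.665 × 234² × 392) = 0.0639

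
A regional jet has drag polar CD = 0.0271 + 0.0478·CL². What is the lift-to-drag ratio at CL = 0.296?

CD = 0.0271 + 0.0478 × 0.296² = 0.03129
L/D = CL/CD = 0.296 / 0.03129 = 9.46

L/D = 9.46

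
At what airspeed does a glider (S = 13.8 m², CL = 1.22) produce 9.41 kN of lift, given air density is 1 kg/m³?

L = ½ρv²S·CL ⇒ v = √(2L/(ρ·S·CL))
v = √(2 × 9410 / (1 × 13.8 × 1.22)) = √1118 = 33.4 m/s

v = 33.4 m/s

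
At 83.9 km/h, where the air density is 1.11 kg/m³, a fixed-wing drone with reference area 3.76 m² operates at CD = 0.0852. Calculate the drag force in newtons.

D = 96.6 N

Convert speed: v = 83.9 km/h ÷ 3.6 = 23.31 m/s.
Dynamic pressure q = ½ρv² = ½ × 1.11 × 23.31² = 301.4 Pa.
D = q·S·CD = 301.4 × 3.76 × 0.0852 = 96.6 N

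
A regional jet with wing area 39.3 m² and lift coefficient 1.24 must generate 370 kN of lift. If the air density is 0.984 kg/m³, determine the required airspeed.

L = ½ρv²S·CL ⇒ v = √(2L/(ρ·S·CL))
v = √(2 × 3.7×10^5 / (0.984 × 39.3 × 1.24)) = √15430 = 124 m/s

v = 124 m/s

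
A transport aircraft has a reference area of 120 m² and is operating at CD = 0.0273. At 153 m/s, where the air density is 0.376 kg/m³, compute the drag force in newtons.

Dynamic pressure q = ½ρv² = ½ × 0.376 × 153² = 4401 Pa.
D = q·S·CD = 4401 × 120 × 0.0273 = 14400 N ≈ 14.4 kN

D = 14400 N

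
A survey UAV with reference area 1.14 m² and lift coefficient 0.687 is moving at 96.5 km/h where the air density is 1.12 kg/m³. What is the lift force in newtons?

L = 315 N

Convert speed: v = 96.5 km/h ÷ 3.6 = 26.81 m/s.
Dynamic pressure q = ½ρv² = ½ × 1.12 × 26.81² = 402.4 Pa.
L = q·S·CL = 402.4 × 1.14 × 0.687 = 315 N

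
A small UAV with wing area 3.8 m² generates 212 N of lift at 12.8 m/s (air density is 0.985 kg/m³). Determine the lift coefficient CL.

CL = 0.691

From L = ½ρv²S·CL, rearranging gives CL = 2L/(ρv²S).
CL = 2 × 212 / (0.985 × 12.8² × 3.8) = 0.691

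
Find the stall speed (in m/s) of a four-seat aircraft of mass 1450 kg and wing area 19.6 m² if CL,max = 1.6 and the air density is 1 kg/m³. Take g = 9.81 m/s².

Weight W = mg = 1450 × 9.81 = 14220 N.
From L = ½ρV²S·CL,max = W: V_stall = √(2W/(ρSCL,max)) = √(2·14220/(1·19.6·1.6))
V_stall = √907.2 = 30.1 m/s

V_stall = 30.1 m/s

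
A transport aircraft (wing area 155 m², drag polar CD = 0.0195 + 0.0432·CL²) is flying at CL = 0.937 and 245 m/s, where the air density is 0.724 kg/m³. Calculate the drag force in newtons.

CD = 0.0195 + 0.0432 × 0.937² = 0.05743
D = ½ρv²S·CD = ½ × 0.724 × 245² × 155 × 0.05743 = 1.93×10^5 N

D = 1.93×10^5 N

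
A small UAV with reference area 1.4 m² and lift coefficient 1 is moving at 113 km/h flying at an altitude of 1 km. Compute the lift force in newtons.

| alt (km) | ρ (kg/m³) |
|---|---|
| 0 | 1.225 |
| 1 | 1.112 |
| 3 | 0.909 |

At 1 km, from the table: ρ = 1.112 kg/m³.
Convert speed: v = 113 km/h ÷ 3.6 = 31.39 m/s.
Dynamic pressure q = ½ρv² = ½ × 1.112 × 31.39² = 547.8 Pa.
L = q·S·CL = 547.8 × 1.4 × 1 = 767 N

L = 767 N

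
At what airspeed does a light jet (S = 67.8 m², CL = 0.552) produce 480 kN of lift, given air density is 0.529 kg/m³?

L = ½ρv²S·CL ⇒ v = √(2L/(ρ·S·CL))
v = √(2 × 4.8×10^5 / (0.529 × 67.8 × 0.552)) = √48490 = 220 m/s

v = 220 m/s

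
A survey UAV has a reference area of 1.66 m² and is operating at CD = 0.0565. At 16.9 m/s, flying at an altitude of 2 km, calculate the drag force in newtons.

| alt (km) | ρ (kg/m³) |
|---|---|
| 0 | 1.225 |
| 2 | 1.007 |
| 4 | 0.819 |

D = 13.5 N

At 2 km, from the table: ρ = 1.007 kg/m³.
Dynamic pressure q = ½ρv² = ½ × 1.007 × 16.9² = 143.8 Pa.
D = q·S·CD = 143.8 × 1.66 × 0.0565 = 13.5 N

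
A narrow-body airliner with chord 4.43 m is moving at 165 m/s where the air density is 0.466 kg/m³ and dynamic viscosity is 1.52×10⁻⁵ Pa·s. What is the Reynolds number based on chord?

Re = ρ·v·c/μ = 0.466 × 165 × 4.43 / (1.52×10⁻⁵) = 2.24×10^7

Re = 2.24×10^7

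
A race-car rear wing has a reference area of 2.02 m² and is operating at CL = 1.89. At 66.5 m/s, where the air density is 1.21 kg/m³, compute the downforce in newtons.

Dynamic pressure q = ½ρv² = ½ × 1.21 × 66.5² = 2675 Pa.
L = q·S·CL = 2675 × 2.02 × 1.89 = 10200 N ≈ 10.2 kN

L = 10200 N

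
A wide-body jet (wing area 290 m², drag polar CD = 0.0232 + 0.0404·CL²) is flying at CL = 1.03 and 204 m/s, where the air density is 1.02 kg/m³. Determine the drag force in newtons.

CD = 0.0232 + 0.0404 × 1.03² = 0.06606
D = ½ρv²S·CD = ½ × 1.02 × 204² × 290 × 0.06606 = 4.07×10^5 N

D = 4.07×10^5 N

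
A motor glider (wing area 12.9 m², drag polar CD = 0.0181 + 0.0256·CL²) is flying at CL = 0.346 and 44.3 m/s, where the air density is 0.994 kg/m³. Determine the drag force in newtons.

CD = 0.0181 + 0.0256 × 0.346² = 0.02116
D = ½ρv²S·CD = ½ × 0.994 × 44.3² × 12.9 × 0.02116 = 266 N

D = 266 N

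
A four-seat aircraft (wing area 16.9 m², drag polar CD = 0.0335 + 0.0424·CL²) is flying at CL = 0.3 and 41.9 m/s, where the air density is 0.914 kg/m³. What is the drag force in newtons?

CD = 0.0335 + 0.0424 × 0.3² = 0.03732
D = ½ρv²S·CD = ½ × 0.914 × 41.9² × 16.9 × 0.03732 = 506 N

D = 506 N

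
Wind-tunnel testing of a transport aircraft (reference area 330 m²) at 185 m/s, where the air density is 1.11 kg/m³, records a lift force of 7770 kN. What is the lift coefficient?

From L = ½ρv²S·CL, rearranging gives CL = 2L/(ρv²S).
CL = 2 × 7.77×10^6 / (1.11 × 185² × 330) = 1.24

CL = 1.24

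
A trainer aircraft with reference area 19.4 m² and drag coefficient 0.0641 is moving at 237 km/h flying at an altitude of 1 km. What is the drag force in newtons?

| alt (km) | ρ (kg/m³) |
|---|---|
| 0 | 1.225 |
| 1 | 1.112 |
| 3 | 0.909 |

At 1 km, from the table: ρ = 1.112 kg/m³.
Convert speed: v = 237 km/h ÷ 3.6 = 65.83 m/s.
D = ½ρv²S·CD = ½ × 1.112 × 65.83² × 19.4 × 0.0641 = 3000 N

D = 3000 N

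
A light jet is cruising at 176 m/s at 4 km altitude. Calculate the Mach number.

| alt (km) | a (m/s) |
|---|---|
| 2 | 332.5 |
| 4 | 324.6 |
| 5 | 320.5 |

At 4 km, from the table: a = 324.6 m/s.
M = v/a = 176 / 324.6 = 0.542

M = 0.542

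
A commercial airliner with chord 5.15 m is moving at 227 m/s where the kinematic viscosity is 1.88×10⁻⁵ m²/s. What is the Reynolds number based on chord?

Re = 6.22×10^7

Re = v·c/ν = 227 × 5.15 / (1.88×10⁻⁵) = 6.22×10^7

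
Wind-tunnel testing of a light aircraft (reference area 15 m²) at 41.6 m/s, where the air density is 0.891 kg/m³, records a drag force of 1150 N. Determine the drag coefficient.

CD = 0.0994

From D = ½ρv²S·CD, rearranging gives CD = 2D/(ρv²S).
CD = 2 × 1150 / (0.891 × 41.6² × 15) = 0.0994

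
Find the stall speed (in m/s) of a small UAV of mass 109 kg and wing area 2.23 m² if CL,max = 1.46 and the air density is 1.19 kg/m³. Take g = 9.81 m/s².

V_stall = 23.5 m/s

Stall occurs when L = W at CL,max. W = mg = 109 × 9.81 = 1069 N.
From L = ½ρV²S·CL,max = W: V_stall = √(2W/(ρSCL,max)) = √(2·1069/(1.19·2.23·1.46))
V_stall = √552 = 23.5 m/s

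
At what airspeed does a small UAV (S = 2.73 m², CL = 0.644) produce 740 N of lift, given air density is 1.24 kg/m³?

L = ½ρv²S·CL ⇒ v = √(2L/(ρ·S·CL))
v = √(2 × 740 / (1.24 × 2.73 × 0.644)) = √678.9 = 26.1 m/s

v = 26.1 m/s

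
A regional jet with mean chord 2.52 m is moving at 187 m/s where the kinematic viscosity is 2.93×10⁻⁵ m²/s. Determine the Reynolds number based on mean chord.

Re = 1.61×10^7

Re = v·c/ν = 187 × 2.52 / (2.93×10⁻⁵) = 1.61×10^7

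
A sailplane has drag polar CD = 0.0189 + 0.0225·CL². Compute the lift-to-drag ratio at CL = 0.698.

CD = 0.0189 + 0.0225 × 0.698² = 0.02986
L/D = CL/CD = 0.698 / 0.02986 = 23.4

L/D = 23.4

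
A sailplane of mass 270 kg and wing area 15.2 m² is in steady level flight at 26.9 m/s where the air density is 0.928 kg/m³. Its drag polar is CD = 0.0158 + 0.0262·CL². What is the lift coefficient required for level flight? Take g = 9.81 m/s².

CL = 0.519

Level flight ⇒ L = W = m·g = 270 × 9.81 = 2648.7 N.
Dynamic pressure q = 0.5 × 0.928 × 26.9² = 335.8 Pa.
CL = 2W/(ρv²S) = 2×2648.7/(0.928×26.9²×15.2) = 0.519.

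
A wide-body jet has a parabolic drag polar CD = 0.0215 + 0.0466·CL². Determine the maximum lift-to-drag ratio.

(L/D)max = 15.8

For CD = CD0 + K·CL², (L/D)max occurs at CL* = √(CD0/K) and equals 1/(2√(K·CD0)).
(L/D)max = 1/(2√(0.0466 × 0.0215)) = 1/(2 × 0.03165) = 15.8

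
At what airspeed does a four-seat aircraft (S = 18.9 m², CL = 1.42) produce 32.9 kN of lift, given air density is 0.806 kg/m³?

L = ½ρv²S·CL ⇒ v = √(2L/(ρ·S·CL))
v = √(2 × 32900 / (0.806 × 18.9 × 1.42)) = √3042 = 55.2 m/s

v = 55.2 m/s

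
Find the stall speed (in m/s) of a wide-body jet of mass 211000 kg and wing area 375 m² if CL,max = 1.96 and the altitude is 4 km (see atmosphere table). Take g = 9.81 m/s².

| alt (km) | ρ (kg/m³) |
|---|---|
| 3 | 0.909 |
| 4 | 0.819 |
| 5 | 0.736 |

At 4 km, from the table: ρ = 0.819 kg/m³.
At stall, lift equals weight: L = W = m·g = 211000 × 9.81 = 2.07×10^6 N.
From L = ½ρV²S·CL,max = W: V_stall = √(2W/(ρSCL,max)) = √(2·2.07×10^6/(0.819·375·1.96))
V_stall = √6877 = 82.9 m/s

V_stall = 82.9 m/s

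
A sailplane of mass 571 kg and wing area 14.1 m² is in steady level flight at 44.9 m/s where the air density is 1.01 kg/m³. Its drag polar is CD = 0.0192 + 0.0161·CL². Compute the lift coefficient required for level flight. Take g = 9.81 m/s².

CL = 0.39

Weight W = mg = 571 × 9.81 = 5601.5 N; in level flight L = W.
q = ½ρv² = ½ × 1.01 × 44.9² = 1018 Pa.
CL = W/(q·S) = 5601.5 / (1018 × 14.1) = 0.3902.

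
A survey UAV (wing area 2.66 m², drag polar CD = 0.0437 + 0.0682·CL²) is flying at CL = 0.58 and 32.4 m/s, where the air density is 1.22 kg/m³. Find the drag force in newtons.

D = 114 N

CD = 0.0437 + 0.0682 × 0.58² = 0.06664
D = ½ρv²S·CD = ½ × 1.22 × 32.4² × 2.66 × 0.06664 = 114 N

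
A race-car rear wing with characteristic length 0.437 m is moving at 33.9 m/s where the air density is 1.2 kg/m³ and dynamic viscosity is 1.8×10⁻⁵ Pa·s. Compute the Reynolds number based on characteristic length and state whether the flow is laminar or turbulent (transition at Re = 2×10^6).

Re = ρ·v·c/μ = 1.2 × 33.9 × 0.437 / (1.8×10⁻⁵) = 9.88×10^5
Since 9.88×10^5 < 2×10^6, the flow is laminar.

Re = 9.88×10^5 (laminar)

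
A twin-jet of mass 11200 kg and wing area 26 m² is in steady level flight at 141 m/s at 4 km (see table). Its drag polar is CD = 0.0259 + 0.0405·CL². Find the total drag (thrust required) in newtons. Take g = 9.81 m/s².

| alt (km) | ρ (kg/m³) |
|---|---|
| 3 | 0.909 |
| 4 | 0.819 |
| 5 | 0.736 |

At 4 km, from the table: ρ = 0.819 kg/m³.
Level flight ⇒ L = W = m·g = 11200 × 9.81 = 1.0987×10^5 N.
Dynamic pressure q = 0.5 × 0.819 × 141² = 8141 Pa.
CL = W/(q·S) = 1.0987×10^5 / (8141 × 26) = 0.5191.
CD = 0.0259 + 0.0405 × 0.5191² = 0.03681.
D = q·S·CD = 8141 × 26 × 0.03681 = 7792 N

D = 7790 N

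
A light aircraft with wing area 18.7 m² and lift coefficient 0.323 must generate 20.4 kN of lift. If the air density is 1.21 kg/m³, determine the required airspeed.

L = ½ρv²S·CL ⇒ v = √(2L/(ρ·S·CL))
v = √(2 × 20400 / (1.21 × 18.7 × 0.323)) = √5583 = 74.7 m/s

v = 74.7 m/s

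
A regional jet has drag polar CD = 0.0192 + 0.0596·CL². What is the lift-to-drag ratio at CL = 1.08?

CD = 0.0192 + 0.0596 × 1.08² = 0.08872
L/D = CL/CD = 1.08 / 0.08872 = 12.2

L/D = 12.2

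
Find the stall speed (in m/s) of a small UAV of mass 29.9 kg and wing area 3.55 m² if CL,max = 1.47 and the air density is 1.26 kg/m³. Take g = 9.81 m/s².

Stall occurs when L = W at CL,max. W = mg = 29.9 × 9.81 = 293.3 N.
From L = ½ρV²S·CL,max = W: V_stall = √(2W/(ρSCL,max)) = √(2·293.3/(1.26·3.55·1.47))
V_stall = √89.22 = 9.45 m/s

V_stall = 9.45 m/s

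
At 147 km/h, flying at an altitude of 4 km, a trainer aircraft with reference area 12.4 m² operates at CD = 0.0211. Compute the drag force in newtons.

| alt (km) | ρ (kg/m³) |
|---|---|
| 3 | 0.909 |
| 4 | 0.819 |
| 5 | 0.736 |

At 4 km, from the table: ρ = 0.819 kg/m³.
Convert speed: v = 147 km/h ÷ 3.6 = 40.83 m/s.
Dynamic pressure q = ½ρv² = ½ × 0.819 × 40.83² = 682.8 Pa.
D = q·S·CD = 682.8 × 12.4 × 0.0211 = 179 N

D = 179 N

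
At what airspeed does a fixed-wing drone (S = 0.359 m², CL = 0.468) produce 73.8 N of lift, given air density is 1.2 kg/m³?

v = 27.1 m/s

L = ½ρv²S·CL ⇒ v = √(2L/(ρ·S·CL))
v = √(2 × 73.8 / (1.2 × 0.359 × 0.468)) = √732.1 = 27.1 m/s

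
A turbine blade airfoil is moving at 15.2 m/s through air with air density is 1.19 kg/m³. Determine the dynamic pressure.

q = ½ρv² = ½ × 1.19 × 15.2² = 137 Pa

q = 137 Pa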